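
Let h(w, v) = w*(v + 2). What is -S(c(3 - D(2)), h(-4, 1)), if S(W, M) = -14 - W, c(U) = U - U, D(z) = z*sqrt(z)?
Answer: 14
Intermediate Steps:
h(w, v) = w*(2 + v)
D(z) = z**(3/2)
c(U) = 0
-S(c(3 - D(2)), h(-4, 1)) = -(-14 - 1*0) = -(-14 + 0) = -1*(-14) = 14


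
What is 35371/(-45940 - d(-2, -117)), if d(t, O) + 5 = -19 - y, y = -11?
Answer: -5053/6561 ≈ -0.77016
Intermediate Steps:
d(t, O) = -13 (d(t, O) = -5 + (-19 - 1*(-11)) = -5 + (-19 + 11) = -5 - 8 = -13)
35371/(-45940 - d(-2, -117)) = 35371/(-45940 - 1*(-13)) = 35371/(-45940 + 13) = 35371/(-45927) = 35371*(-1/45927) = -5053/6561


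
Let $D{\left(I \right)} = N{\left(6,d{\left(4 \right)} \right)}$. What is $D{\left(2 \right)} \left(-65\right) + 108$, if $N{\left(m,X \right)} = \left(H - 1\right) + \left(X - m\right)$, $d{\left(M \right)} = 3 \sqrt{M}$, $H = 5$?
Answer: $-152$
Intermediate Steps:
$N{\left(m,X \right)} = 4 + X - m$ ($N{\left(m,X \right)} = \left(5 - 1\right) + \left(X - m\right) = 4 + \left(X - m\right) = 4 + X - m$)
$D{\left(I \right)} = 4$ ($D{\left(I \right)} = 4 + 3 \sqrt{4} - 6 = 4 + 3 \cdot 2 - 6 = 4 + 6 - 6 = 4$)
$D{\left(2 \right)} \left(-65\right) + 108 = 4 \left(-65\right) + 108 = -260 + 108 = -152$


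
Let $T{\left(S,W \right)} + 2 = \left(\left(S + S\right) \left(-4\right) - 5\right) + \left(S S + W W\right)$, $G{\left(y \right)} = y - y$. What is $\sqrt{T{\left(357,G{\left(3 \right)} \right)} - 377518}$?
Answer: $2 i \sqrt{63233} \approx 502.92 i$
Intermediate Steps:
$G{\left(y \right)} = 0$
$T{\left(S,W \right)} = -7 + S^{2} + W^{2} - 8 S$ ($T{\left(S,W \right)} = -2 + \left(\left(\left(S + S\right) \left(-4\right) - 5\right) + \left(S S + W W\right)\right) = -2 + \left(\left(2 S \left(-4\right) - 5\right) + \left(S^{2} + W^{2}\right)\right) = -2 - \left(5 - S^{2} - W^{2} + 8 S\right) = -2 + \left(-5 + S^{2} + W^{2} - 8 S\right) = -7 + S^{2} + W^{2} - 8 S$)
$\sqrt{T{\left(357,G{\left(3 \right)} \right)} - 377518} = \sqrt{\left(-7 + 357^{2} + 0^{2} - 2856\right) - 377518} = \sqrt{\left(-7 + 127449 + 0 - 2856\right) - 377518} = \sqrt{124586 - 377518} = \sqrt{-252932} = 2 i \sqrt{63233}$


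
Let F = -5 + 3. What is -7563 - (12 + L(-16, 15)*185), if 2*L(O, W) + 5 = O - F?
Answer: -11635/2 ≈ -5817.5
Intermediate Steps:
F = -2
L(O, W) = -3/2 + O/2 (L(O, W) = -5/2 + (O - 1*(-2))/2 = -5/2 + (O + 2)/2 = -5/2 + (2 + O)/2 = -5/2 + (1 + O/2) = -3/2 + O/2)
-7563 - (12 + L(-16, 15)*185) = -7563 - (12 + (-3/2 + (½)*(-16))*185) = -7563 - (12 + (-3/2 - 8)*185) = -7563 - (12 - 19/2*185) = -7563 - (12 - 3515/2) = -7563 - 1*(-3491/2) = -7563 + 3491/2 = -11635/2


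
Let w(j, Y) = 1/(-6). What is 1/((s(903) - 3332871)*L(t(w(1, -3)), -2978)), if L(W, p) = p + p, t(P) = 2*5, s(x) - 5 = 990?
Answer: 1/19844653456 ≈ 5.0391e-11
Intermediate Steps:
s(x) = 995 (s(x) = 5 + 990 = 995)
w(j, Y) = -⅙
t(P) = 10
L(W, p) = 2*p
1/((s(903) - 3332871)*L(t(w(1, -3)), -2978)) = 1/((995 - 3332871)*((2*(-2978)))) = 1/(-3331876*(-5956)) = -1/3331876*(-1/5956) = 1/19844653456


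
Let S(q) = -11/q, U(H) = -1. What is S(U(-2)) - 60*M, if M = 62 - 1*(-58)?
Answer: -7189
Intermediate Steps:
M = 120 (M = 62 + 58 = 120)
S(U(-2)) - 60*M = -11/(-1) - 60*120 = -11*(-1) - 7200 = 11 - 7200 = -7189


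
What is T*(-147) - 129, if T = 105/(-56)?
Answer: 1173/8 ≈ 146.63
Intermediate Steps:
T = -15/8 (T = 105*(-1/56) = -15/8 ≈ -1.8750)
T*(-147) - 129 = -15/8*(-147) - 129 = 2205/8 - 129 = 1173/8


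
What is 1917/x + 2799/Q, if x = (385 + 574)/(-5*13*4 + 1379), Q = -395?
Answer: 844639344/378805 ≈ 2229.7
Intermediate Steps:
x = 959/1119 (x = 959/(-65*4 + 1379) = 959/(-260 + 1379) = 959/1119 ≈ 0.85702)
1917/x + 2799/Q = 1917/(959/1119) + 2799/(-395) = 1917*(1119/959) + 2799*(-1/395) = 2145123/959 - 2799/395 = 844639344/378805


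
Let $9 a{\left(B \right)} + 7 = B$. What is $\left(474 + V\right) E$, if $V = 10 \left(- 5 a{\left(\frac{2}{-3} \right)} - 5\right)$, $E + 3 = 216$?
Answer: $\frac{894458}{9} \approx 99384.0$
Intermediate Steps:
$E = 213$ ($E = -3 + 216 = 213$)
$a{\left(B \right)} = - \frac{7}{9} + \frac{B}{9}$
$V = - \frac{200}{27}$ ($V = 10 \left(- 5 \left(- \frac{7}{9} + \frac{2 \frac{1}{-3}}{9}\right) - 5\right) = 10 \left(- 5 \left(- \frac{7}{9} + \frac{2 \left(- \frac{1}{3}\right)}{9}\right) - 5\right) = 10 \left(- 5 \left(- \frac{7}{9} + \frac{1}{9} \left(- \frac{2}{3}\right)\right) - 5\right) = 10 \left(- 5 \left(- \frac{7}{9} - \frac{2}{27}\right) - 5\right) = 10 \left(\left(-5\right) \left(- \frac{23}{27}\right) - 5\right) = 10 \left(\frac{115}{27} - 5\right) = 10 \left(- \frac{20}{27}\right) = - \frac{200}{27} \approx -7.4074$)
$\left(474 + V\right) E = \left(474 - \frac{200}{27}\right) 213 = \frac{12598}{27} \cdot 213 = \frac{894458}{9}$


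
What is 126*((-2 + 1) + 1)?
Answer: 0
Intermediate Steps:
126*((-2 + 1) + 1) = 126*(-1 + 1) = 126*0 = 0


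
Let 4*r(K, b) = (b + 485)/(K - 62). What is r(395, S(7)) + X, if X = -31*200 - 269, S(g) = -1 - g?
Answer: -957359/148 ≈ -6468.6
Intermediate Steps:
r(K, b) = (485 + b)/(4*(-62 + K)) (r(K, b) = ((b + 485)/(K - 62))/4 = ((485 + b)/(-62 + K))/4 = (485 + b)/(4*(-62 + K)))
X = -6469 (X = -6200 - 269 = -6469)
r(395, S(7)) + X = (485 + (-1 - 1*7))/(4*(-62 + 395)) - 6469 = (1/4)*(485 + (-1 - 7))/333 - 6469 = (1/4)*(1/333)*(485 - 8) - 6469 = (1/4)*(1/333)*477 - 6469 = 53/148 - 6469 = -957359/148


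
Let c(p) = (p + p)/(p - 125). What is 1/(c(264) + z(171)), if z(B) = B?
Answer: 139/24297 ≈ 0.0057209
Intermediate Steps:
c(p) = 2*p/(-125 + p) (c(p) = (2*p)/(-125 + p) = 2*p/(-125 + p))
1/(c(264) + z(171)) = 1/(2*264/(-125 + 264) + 171) = 1/(2*264/139 + 171) = 1/(2*264*(1/139) + 171) = 1/(528/139 + 171) = 1/(24297/139) = 139/24297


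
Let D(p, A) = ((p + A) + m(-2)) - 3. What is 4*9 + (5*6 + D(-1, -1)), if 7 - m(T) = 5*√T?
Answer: 68 - 5*I*√2 ≈ 68.0 - 7.0711*I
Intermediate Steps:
m(T) = 7 - 5*√T
D(p, A) = 4 + A + p - 5*I*√2 (D(p, A) = ((p + A) + (7 - 5*I*√2)) - 3 = ((A + p) + (7 - 5*I*√2)) - 3 = (7 + A + p - 5*I*√2) - 3 = 4 + A + p - 5*I*√2)
4*9 + (5*6 + D(-1, -1)) = 4*9 + (5*6 + (4 - 1 - 1 - 5*I*√2)) = 36 + (30 + (2 - 5*I*√2)) = 36 + (32 - 5*I*√2) = 68 - 5*I*√2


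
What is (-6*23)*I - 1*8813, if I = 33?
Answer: -13367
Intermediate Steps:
(-6*23)*I - 1*8813 = -6*23*33 - 1*8813 = -138*33 - 8813 = -4554 - 8813 = -13367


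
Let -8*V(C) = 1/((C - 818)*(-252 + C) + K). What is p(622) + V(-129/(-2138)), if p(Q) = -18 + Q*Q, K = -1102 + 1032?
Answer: 728578285961070699/1883283322810 ≈ 3.8687e+5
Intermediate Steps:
K = -70
p(Q) = -18 + Q**2
V(C) = -1/(8*(-70 + (-818 + C)*(-252 + C))) (V(C) = -1/(8*((C - 818)*(-252 + C) - 70)) = -1/(8*((-818 + C)*(-252 + C) - 70)) = -1/(8*(-70 + (-818 + C)*(-252 + C))))
p(622) + V(-129/(-2138)) = (-18 + 622**2) - 1/(1648528 - (-1104240)/(-2138) + 8*(-129/(-2138))**2) = (-18 + 386884) - 1/(1648528 - (-1104240)*(-1)/2138 + 8*(-129*(-1/2138))**2) = 386866 - 1/(1648528 - 8560*129/2138 + 8*(129/2138)**2) = 386866 - 1/(1648528 - 552120/1069 + 8*(16641/4571044)) = 386866 - 1/(1648528 - 552120/1069 + 33282/1142761) = 386866 - 1/1883283322810/1142761 = 386866 - 1*1142761/1883283322810 = 386866 - 1142761/1883283322810 = 728578285961070699/1883283322810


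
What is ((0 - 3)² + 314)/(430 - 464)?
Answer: -19/2 ≈ -9.5000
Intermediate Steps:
((0 - 3)² + 314)/(430 - 464) = ((-3)² + 314)/(-34) = (9 + 314)*(-1/34) = 323*(-1/34) = -19/2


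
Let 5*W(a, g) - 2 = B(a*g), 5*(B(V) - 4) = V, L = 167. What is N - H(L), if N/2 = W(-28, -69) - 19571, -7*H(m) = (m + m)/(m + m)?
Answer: -6822357/175 ≈ -38985.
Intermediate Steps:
B(V) = 4 + V/5
W(a, g) = 6/5 + a*g/25 (W(a, g) = ⅖ + (4 + (a*g)/5)/5 = ⅖ + (4 + a*g/5)/5 = ⅖ + (⅘ + a*g/25) = 6/5 + a*g/25)
H(m) = -⅐ (H(m) = -(m + m)/(7*(m + m)) = -2*m/(7*(2*m)) = -2*m*1/(2*m)/7 = -⅐*1 = -⅐)
N = -974626/25 (N = 2*((6/5 + (1/25)*(-28)*(-69)) - 19571) = 2*((6/5 + 1932/25) - 19571) = 2*(1962/25 - 19571) = 2*(-487313/25) = -974626/25 ≈ -38985.)
N - H(L) = -974626/25 - 1*(-⅐) = -974626/25 + ⅐ = -6822357/175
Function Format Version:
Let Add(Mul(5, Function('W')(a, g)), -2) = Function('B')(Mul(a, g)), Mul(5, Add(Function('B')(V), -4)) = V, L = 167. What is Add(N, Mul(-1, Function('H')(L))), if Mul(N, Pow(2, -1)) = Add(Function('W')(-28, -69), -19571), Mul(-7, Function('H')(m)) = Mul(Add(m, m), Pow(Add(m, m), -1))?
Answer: Rational(-6822357, 175) ≈ -38985.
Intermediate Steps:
Function('B')(V) = Add(4, Mul(Rational(1, 5), V))
Function('W')(a, g) = Add(Rational(6, 5), Mul(Rational(1, 25), a, g)) (Function('W')(a, g) = Add(Rational(2, 5), Mul(Rational(1, 5), Add(4, Mul(Rational(1, 5), Mul(a, g))))) = Add(Rational(2, 5), Mul(Rational(1, 5), Add(4, Mul(Rational(1, 5), a, g)))) = Add(Rational(2, 5), Add(Rational(4, 5), Mul(Rational(1, 25), a, g))) = Add(Rational(6, 5), Mul(Rational(1, 25), a, g)))
Function('H')(m) = Rational(-1, 7) (Function('H')(m) = Mul(Rational(-1, 7), Mul(Add(m, m), Pow(Add(m, m), -1))) = Mul(Rational(-1, 7), Mul(Mul(2, m), Pow(Mul(2, m), -1))) = Mul(Rational(-1, 7), Mul(Mul(2, m), Mul(Rational(1, 2), Pow(m, -1)))) = Mul(Rational(-1, 7), 1) = Rational(-1, 7))
N = Rational(-974626, 25) (N = Mul(2, Add(Add(Rational(6, 5), Mul(Rational(1, 25), -28, -69)), -19571)) = Mul(2, Add(Add(Rational(6, 5), Rational(1932, 25)), -19571)) = Mul(2, Add(Rational(1962, 25), -19571)) = Mul(2, Rational(-487313, 25)) = Rational(-974626, 25) ≈ -38985.)
Add(N, Mul(-1, Function('H')(L))) = Add(Rational(-974626, 25), Mul(-1, Rational(-1, 7))) = Add(Rational(-974626, 25), Rational(1, 7)) = Rational(-6822357, 175)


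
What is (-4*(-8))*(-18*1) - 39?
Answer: -615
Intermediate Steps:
(-4*(-8))*(-18*1) - 39 = 32*(-18) - 39 = -576 - 39 = -615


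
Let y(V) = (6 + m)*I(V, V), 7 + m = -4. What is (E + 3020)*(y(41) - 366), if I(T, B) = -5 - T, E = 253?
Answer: -445128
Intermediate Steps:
m = -11 (m = -7 - 4 = -11)
y(V) = 25 + 5*V (y(V) = (6 - 11)*(-5 - V) = -5*(-5 - V) = 25 + 5*V)
(E + 3020)*(y(41) - 366) = (253 + 3020)*((25 + 5*41) - 366) = 3273*((25 + 205) - 366) = 3273*(230 - 366) = 3273*(-136) = -445128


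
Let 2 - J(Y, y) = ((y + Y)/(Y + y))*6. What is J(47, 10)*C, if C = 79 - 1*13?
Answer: -264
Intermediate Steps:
J(Y, y) = -4 (J(Y, y) = 2 - (y + Y)/(Y + y)*6 = 2 - (Y + y)/(Y + y)*6 = 2 - 6 = -4)
C = 66 (C = 79 - 13 = 66)
J(47, 10)*C = -4*66 = -264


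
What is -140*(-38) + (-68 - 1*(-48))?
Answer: 5300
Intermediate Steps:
-140*(-38) + (-68 - 1*(-48)) = 5320 + (-68 + 48) = 5320 - 20 = 5300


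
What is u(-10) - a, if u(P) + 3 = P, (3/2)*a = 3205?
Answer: -6449/3 ≈ -2149.7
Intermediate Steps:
a = 6410/3 (a = (⅔)*3205 = 6410/3 ≈ 2136.7)
u(P) = -3 + P
u(-10) - a = (-3 - 10) - 1*6410/3 = -13 - 6410/3 = -6449/3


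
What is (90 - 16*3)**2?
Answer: 1764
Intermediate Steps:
(90 - 16*3)**2 = (90 - 48)**2 = 42**2 = 1764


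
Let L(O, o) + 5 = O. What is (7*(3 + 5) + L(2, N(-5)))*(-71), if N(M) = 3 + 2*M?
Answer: -3763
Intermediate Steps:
L(O, o) = -5 + O
(7*(3 + 5) + L(2, N(-5)))*(-71) = (7*(3 + 5) + (-5 + 2))*(-71) = (7*8 - 3)*(-71) = (56 - 3)*(-71) = 53*(-71) = -3763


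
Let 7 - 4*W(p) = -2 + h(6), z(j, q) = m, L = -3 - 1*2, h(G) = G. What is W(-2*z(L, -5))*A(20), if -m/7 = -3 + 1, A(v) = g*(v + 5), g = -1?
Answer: -75/4 ≈ -18.750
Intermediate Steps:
L = -5 (L = -3 - 2 = -5)
A(v) = -5 - v (A(v) = -(v + 5) = -(5 + v) = -5 - v)
m = 14 (m = -7*(-3 + 1) = -7*(-2) = 14)
z(j, q) = 14
W(p) = 3/4 (W(p) = 7/4 - (-2 + 6)/4 = 7/4 - 1/4*4 = 7/4 - 1 = 3/4)
W(-2*z(L, -5))*A(20) = 3*(-5 - 1*20)/4 = 3*(-5 - 20)/4 = (3/4)*(-25) = -75/4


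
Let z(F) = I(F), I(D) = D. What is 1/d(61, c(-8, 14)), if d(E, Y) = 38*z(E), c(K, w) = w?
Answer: 1/2318 ≈ 0.00043141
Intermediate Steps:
z(F) = F
d(E, Y) = 38*E
1/d(61, c(-8, 14)) = 1/(38*61) = 1/2318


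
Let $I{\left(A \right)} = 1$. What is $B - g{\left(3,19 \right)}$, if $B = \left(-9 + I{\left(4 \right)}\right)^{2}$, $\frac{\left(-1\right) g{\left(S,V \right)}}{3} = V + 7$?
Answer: $142$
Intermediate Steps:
$g{\left(S,V \right)} = -21 - 3 V$ ($g{\left(S,V \right)} = - 3 \left(V + 7\right) = - 3 \left(7 + V\right) = -21 - 3 V$)
$B = 64$ ($B = \left(-9 + 1\right)^{2} = \left(-8\right)^{2} = 64$)
$B - g{\left(3,19 \right)} = 64 - \left(-21 - 57\right) = 64 - -78 = 64 + 78 = 142$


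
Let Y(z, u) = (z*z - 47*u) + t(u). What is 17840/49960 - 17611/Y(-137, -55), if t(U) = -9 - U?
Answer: -12451739/26728600 ≈ -0.46586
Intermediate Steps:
Y(z, u) = -9 + z² - 48*u (Y(z, u) = (z*z - 47*u) + (-9 - u) = (z² - 47*u) + (-9 - u) = -9 + z² - 48*u)
17840/49960 - 17611/Y(-137, -55) = 17840/49960 - 17611/(-9 + (-137)² - 48*(-55)) = 17840*(1/49960) - 17611/(-9 + 18769 + 2640) = 446/1249 - 17611/21400 = -12451739/26728600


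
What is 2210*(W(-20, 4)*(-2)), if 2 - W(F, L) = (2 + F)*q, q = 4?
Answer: -327080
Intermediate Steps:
W(F, L) = -6 - 4*F (W(F, L) = 2 - (2 + F)*4 = 2 - (8 + 4*F) = 2 + (-8 - 4*F) = -6 - 4*F)
2210*(W(-20, 4)*(-2)) = 2210*((-6 - 4*(-20))*(-2)) = 2210*((-6 + 80)*(-2)) = 2210*(74*(-2)) = 2210*(-148) = -327080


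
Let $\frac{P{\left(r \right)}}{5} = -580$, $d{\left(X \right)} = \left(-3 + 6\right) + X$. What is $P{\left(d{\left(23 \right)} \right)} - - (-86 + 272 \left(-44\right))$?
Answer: $-14954$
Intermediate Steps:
$d{\left(X \right)} = 3 + X$
$P{\left(r \right)} = -2900$ ($P{\left(r \right)} = 5 \left(-580\right) = -2900$)
$P{\left(d{\left(23 \right)} \right)} - - (-86 + 272 \left(-44\right)) = -2900 - - (-86 + 272 \left(-44\right)) = -2900 - - (-86 - 11968) = -2900 - \left(-1\right) \left(-12054\right) = -2900 - 12054 = -14954$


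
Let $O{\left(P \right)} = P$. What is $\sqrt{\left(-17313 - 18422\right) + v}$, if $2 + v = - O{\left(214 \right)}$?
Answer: $i \sqrt{35951} \approx 189.61 i$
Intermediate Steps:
$v = -216$ ($v = -2 - 214 = -216$)
$\sqrt{\left(-17313 - 18422\right) + v} = \sqrt{\left(-17313 - 18422\right) - 216} = \sqrt{-35735 - 216} = \sqrt{-35951} = i \sqrt{35951}$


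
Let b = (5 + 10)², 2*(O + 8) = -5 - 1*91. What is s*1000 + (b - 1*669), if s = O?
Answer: -56444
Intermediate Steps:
O = -56 (O = -8 + (-5 - 1*91)/2 = -8 + (-5 - 91)/2 = -8 + (½)*(-96) = -8 - 48 = -56)
s = -56
b = 225 (b = 15² = 225)
s*1000 + (b - 1*669) = -56*1000 + (225 - 1*669) = -56000 + (225 - 669) = -56000 - 444 = -56444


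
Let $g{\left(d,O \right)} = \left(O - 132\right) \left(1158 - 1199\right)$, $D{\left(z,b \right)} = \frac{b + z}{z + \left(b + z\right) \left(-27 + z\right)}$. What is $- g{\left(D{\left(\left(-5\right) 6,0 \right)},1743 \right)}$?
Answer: $66051$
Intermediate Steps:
$D{\left(z,b \right)} = \frac{b + z}{z + \left(-27 + z\right) \left(b + z\right)}$
$g{\left(d,O \right)} = 5412 - 41 O$ ($g{\left(d,O \right)} = \left(-132 + O\right) \left(-41\right) = 5412 - 41 O$)
$- g{\left(D{\left(\left(-5\right) 6,0 \right)},1743 \right)} = - (5412 - 71463) = \left(-1\right) \left(-66051\right) = 66051$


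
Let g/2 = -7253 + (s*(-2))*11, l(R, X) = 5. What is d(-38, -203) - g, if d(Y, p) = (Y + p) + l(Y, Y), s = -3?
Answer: 14138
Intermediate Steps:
d(Y, p) = 5 + Y + p (d(Y, p) = (Y + p) + 5 = 5 + Y + p)
g = -14374 (g = 2*(-7253 - 3*(-2)*11) = 2*(-7253 + 6*11) = 2*(-7253 + 66) = 2*(-7187) = -14374)
d(-38, -203) - g = (5 - 38 - 203) - 1*(-14374) = -236 + 14374 = 14138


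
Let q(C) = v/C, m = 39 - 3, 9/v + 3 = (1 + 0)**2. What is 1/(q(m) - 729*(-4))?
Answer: 8/23327 ≈ 0.00034295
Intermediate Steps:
v = -9/2 (v = 9/(-3 + (1 + 0)**2) = 9/(-3 + 1**2) = 9/(-3 + 1) = 9/(-2) = 9*(-1/2) = -9/2 ≈ -4.5000)
m = 36
q(C) = -9/(2*C)
1/(q(m) - 729*(-4)) = 1/(-9/2/36 - 729*(-4)) = 1/(-9/2*1/36 + 2916) = 1/(-1/8 + 2916) = 1/(23327/8) = 8/23327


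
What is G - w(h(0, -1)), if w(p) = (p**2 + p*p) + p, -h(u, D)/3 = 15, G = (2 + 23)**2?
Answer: -3380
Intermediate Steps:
G = 625 (G = 25**2 = 625)
h(u, D) = -45 (h(u, D) = -3*15 = -45)
w(p) = p + 2*p**2 (w(p) = (p**2 + p**2) + p = 2*p**2 + p = p + 2*p**2)
G - w(h(0, -1)) = 625 - (-45)*(1 + 2*(-45)) = 625 - (-45)*(1 - 90) = 625 - (-45)*(-89) = 625 - 1*4005 = 625 - 4005 = -3380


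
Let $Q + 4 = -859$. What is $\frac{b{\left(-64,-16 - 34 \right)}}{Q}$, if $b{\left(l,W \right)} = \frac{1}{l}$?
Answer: $\frac{1}{55232} \approx 1.8105 \cdot 10^{-5}$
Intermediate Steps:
$Q = -863$ ($Q = -4 - 859 = -863$)
$\frac{b{\left(-64,-16 - 34 \right)}}{Q} = \frac{1}{\left(-64\right) \left(-863\right)} = \left(- \frac{1}{64}\right) \left(- \frac{1}{863}\right) = \frac{1}{55232}$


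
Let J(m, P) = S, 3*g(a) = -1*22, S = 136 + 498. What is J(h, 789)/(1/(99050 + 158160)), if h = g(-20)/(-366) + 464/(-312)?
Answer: 163071140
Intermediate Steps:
S = 634
g(a) = -22/3 (g(a) = (-1*22)/3 = (⅓)*(-22) = -22/3)
h = -10471/7137 (h = -22/3/(-366) + 464/(-312) = -22/3*(-1/366) + 464*(-1/312) = 11/549 - 58/39 = -10471/7137 ≈ -1.4671)
J(m, P) = 634
J(h, 789)/(1/(99050 + 158160)) = 634/(1/(99050 + 158160)) = 634/(1/257210) = 634*257210 = 163071140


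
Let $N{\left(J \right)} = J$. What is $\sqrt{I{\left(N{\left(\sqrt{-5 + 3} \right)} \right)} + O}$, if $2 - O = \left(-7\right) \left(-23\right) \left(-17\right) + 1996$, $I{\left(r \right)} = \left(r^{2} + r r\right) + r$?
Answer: $\sqrt{739 + i \sqrt{2}} \approx 27.185 + 0.026 i$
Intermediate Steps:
$I{\left(r \right)} = r + 2 r^{2}$ ($I{\left(r \right)} = \left(r^{2} + r^{2}\right) + r = 2 r^{2} + r = r + 2 r^{2}$)
$O = 743$ ($O = 2 - \left(\left(-7\right) \left(-23\right) \left(-17\right) + 1996\right) = 2 - \left(161 \left(-17\right) + 1996\right) = 2 - \left(-2737 + 1996\right) = 2 - -741 = 2 + 741 = 743$)
$\sqrt{I{\left(N{\left(\sqrt{-5 + 3} \right)} \right)} + O} = \sqrt{\sqrt{-5 + 3} \left(1 + 2 \sqrt{-5 + 3}\right) + 743} = \sqrt{\sqrt{-2} \left(1 + 2 \sqrt{-2}\right) + 743} = \sqrt{i \sqrt{2} \left(1 + 2 i \sqrt{2}\right) + 743} = \sqrt{743 + i \sqrt{2} \left(1 + 2 i \sqrt{2}\right)}$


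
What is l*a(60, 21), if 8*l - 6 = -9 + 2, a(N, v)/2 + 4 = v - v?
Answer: 1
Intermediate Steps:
a(N, v) = -8 (a(N, v) = -8 + 2*(v - v) = -8 + 2*0 = -8 + 0 = -8)
l = -⅛ (l = ¾ + (-9 + 2)/8 = ¾ + (⅛)*(-7) = ¾ - 7/8 = -⅛ ≈ -0.12500)
l*a(60, 21) = -⅛*(-8) = 1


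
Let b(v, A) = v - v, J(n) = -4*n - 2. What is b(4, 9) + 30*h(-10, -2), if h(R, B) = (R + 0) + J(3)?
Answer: -720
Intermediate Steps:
J(n) = -2 - 4*n
h(R, B) = -14 + R (h(R, B) = (R + 0) + (-2 - 4*3) = R + (-2 - 12) = R - 14 = -14 + R)
b(v, A) = 0
b(4, 9) + 30*h(-10, -2) = 0 + 30*(-14 - 10) = 0 + 30*(-24) = 0 - 720 = -720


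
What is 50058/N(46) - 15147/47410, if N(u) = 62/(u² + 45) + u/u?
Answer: 51803627301/1064570 ≈ 48662.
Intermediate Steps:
N(u) = 1 + 62/(45 + u²) (N(u) = 62/(45 + u²) + 1 = 1 + 62/(45 + u²))
50058/N(46) - 15147/47410 = 50058/(((107 + 46²)/(45 + 46²))) - 15147/47410 = 50058/(((107 + 2116)/(45 + 2116))) - 15147*1/47410 = 50058/((2223/2161)) - 1377/4310 = 50058/(((1/2161)*2223)) - 1377/4310 = 50058/(2223/2161) - 1377/4310 = 50058*(2161/2223) - 1377/4310 = 12019482/247 - 1377/4310 = 51803627301/1064570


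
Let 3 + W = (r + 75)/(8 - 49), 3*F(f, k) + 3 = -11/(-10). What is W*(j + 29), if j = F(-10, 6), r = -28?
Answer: -14467/123 ≈ -117.62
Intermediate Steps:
F(f, k) = -19/30 (F(f, k) = -1 + (-11/(-10))/3 = -1 + (-11*(-1/10))/3 = -1 + (1/3)*(11/10) = -1 + 11/30 = -19/30)
j = -19/30 ≈ -0.63333
W = -170/41 (W = -3 + (-28 + 75)/(8 - 49) = -3 + 47/(-41) = -3 + 47*(-1/41) = -3 - 47/41 = -170/41 ≈ -4.1463)
W*(j + 29) = -170*(-19/30 + 29)/41 = -170/41*851/30 = -14467/123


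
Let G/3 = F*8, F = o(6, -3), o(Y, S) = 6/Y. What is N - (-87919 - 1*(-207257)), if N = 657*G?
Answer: -103570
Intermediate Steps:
F = 1 (F = 6/6 = 6*(⅙) = 1)
G = 24 (G = 3*(1*8) = 3*8 = 24)
N = 15768 (N = 657*24 = 15768)
N - (-87919 - 1*(-207257)) = 15768 - (-87919 - 1*(-207257)) = 15768 - (-87919 + 207257) = 15768 - 1*119338 = 15768 - 119338 = -103570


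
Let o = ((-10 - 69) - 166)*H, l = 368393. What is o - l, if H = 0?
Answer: -368393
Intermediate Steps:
o = 0 (o = ((-10 - 69) - 166)*0 = (-79 - 166)*0 = -245*0 = 0)
o - l = 0 - 1*368393 = 0 - 368393 = -368393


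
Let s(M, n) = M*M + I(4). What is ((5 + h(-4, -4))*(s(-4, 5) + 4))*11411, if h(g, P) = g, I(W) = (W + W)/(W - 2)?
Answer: 273864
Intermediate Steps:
I(W) = 2*W/(-2 + W) (I(W) = (2*W)/(-2 + W) = 2*W/(-2 + W))
s(M, n) = 4 + M² (s(M, n) = M*M + 2*4/(-2 + 4) = M² + 2*4/2 = M² + 2*4*(½) = M² + 4 = 4 + M²)
((5 + h(-4, -4))*(s(-4, 5) + 4))*11411 = ((5 - 4)*((4 + (-4)²) + 4))*11411 = (1*((4 + 16) + 4))*11411 = (1*(20 + 4))*11411 = (1*24)*11411 = 24*11411 = 273864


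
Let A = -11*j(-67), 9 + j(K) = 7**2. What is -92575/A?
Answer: 18515/88 ≈ 210.40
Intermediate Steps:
j(K) = 40 (j(K) = -9 + 7**2 = -9 + 49 = 40)
A = -440 (A = -11*40 = -440)
-92575/A = -92575/(-440) = -92575*(-1/440) = 18515/88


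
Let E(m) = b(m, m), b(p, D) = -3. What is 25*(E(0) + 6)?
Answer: 75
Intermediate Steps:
E(m) = -3
25*(E(0) + 6) = 25*(-3 + 6) = 25*3 = 75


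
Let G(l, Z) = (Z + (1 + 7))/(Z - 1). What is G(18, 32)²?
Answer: 1600/961 ≈ 1.6649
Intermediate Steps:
G(l, Z) = (8 + Z)/(-1 + Z) (G(l, Z) = (Z + 8)/(-1 + Z) = (8 + Z)/(-1 + Z))
G(18, 32)² = ((8 + 32)/(-1 + 32))² = (40/31)² = 1600/961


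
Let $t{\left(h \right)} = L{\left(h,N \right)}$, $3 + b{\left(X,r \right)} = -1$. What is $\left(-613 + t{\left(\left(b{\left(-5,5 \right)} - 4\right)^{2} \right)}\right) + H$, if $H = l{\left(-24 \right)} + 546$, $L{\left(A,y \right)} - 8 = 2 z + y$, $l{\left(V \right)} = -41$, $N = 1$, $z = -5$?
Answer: $-109$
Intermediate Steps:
$b{\left(X,r \right)} = -4$ ($b{\left(X,r \right)} = -3 - 1 = -4$)
$L{\left(A,y \right)} = -2 + y$ ($L{\left(A,y \right)} = 8 + \left(2 \left(-5\right) + y\right) = 8 + \left(-10 + y\right) = -2 + y$)
$t{\left(h \right)} = -1$ ($t{\left(h \right)} = -2 + 1 = -1$)
$H = 505$ ($H = -41 + 546 = 505$)
$\left(-613 + t{\left(\left(b{\left(-5,5 \right)} - 4\right)^{2} \right)}\right) + H = \left(-613 - 1\right) + 505 = -614 + 505 = -109$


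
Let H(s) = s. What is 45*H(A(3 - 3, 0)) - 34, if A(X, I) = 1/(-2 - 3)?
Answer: -43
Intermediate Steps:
A(X, I) = -⅕ (A(X, I) = 1/(-5) = -⅕)
45*H(A(3 - 3, 0)) - 34 = 45*(-⅕) - 34 = -9 - 34 = -43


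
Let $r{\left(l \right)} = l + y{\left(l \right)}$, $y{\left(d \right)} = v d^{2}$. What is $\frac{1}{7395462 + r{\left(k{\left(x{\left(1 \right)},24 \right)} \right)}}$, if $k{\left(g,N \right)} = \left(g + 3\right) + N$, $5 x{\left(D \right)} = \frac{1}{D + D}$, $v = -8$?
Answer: $\frac{50}{369480691} \approx 1.3533 \cdot 10^{-7}$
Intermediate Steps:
$x{\left(D \right)} = \frac{1}{10 D}$ ($x{\left(D \right)} = \frac{1}{5 \left(D + D\right)} = \frac{1}{5 \cdot 2 D} = \frac{\frac{1}{2} \frac{1}{D}}{5} = \frac{1}{10 D}$)
$y{\left(d \right)} = - 8 d^{2}$
$k{\left(g,N \right)} = 3 + N + g$ ($k{\left(g,N \right)} = \left(3 + g\right) + N = 3 + N + g$)
$r{\left(l \right)} = l - 8 l^{2}$
$\frac{1}{7395462 + r{\left(k{\left(x{\left(1 \right)},24 \right)} \right)}} = \frac{1}{7395462 + \left(3 + 24 + \frac{1}{10 \cdot 1}\right) \left(1 - 8 \left(3 + 24 + \frac{1}{10 \cdot 1}\right)\right)} = \frac{1}{7395462 + \left(3 + 24 + \frac{1}{10} \cdot 1\right) \left(1 - 8 \left(3 + 24 + \frac{1}{10} \cdot 1\right)\right)} = \frac{1}{7395462 + \left(3 + 24 + \frac{1}{10}\right) \left(1 - 8 \left(3 + 24 + \frac{1}{10}\right)\right)} = \frac{1}{7395462 + \frac{271 \left(1 - \frac{1084}{5}\right)}{10}} = \frac{1}{7395462 + \frac{271}{10} \left(- \frac{1079}{5}\right)} = \frac{1}{7395462 - \frac{292409}{50}} = \frac{1}{\frac{369480691}{50}} = \frac{50}{369480691}$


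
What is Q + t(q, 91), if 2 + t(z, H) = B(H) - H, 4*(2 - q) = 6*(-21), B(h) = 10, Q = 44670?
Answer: 44587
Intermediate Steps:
q = 67/2 (q = 2 - 3*(-21)/2 = 2 - ¼*(-126) = 2 + 63/2 = 67/2 ≈ 33.500)
t(z, H) = 8 - H (t(z, H) = -2 + (10 - H) = 8 - H)
Q + t(q, 91) = 44670 + (8 - 1*91) = 44670 + (8 - 91) = 44670 - 83 = 44587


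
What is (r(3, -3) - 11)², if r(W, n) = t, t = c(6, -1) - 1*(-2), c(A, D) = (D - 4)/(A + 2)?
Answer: 5929/64 ≈ 92.641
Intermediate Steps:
c(A, D) = (-4 + D)/(2 + A)
t = 11/8 (t = (-4 - 1)/(2 + 6) - 1*(-2) = -5/8 + 2 = 11/8 ≈ 1.3750)
r(W, n) = 11/8
(r(3, -3) - 11)² = (11/8 - 11)² = (-77/8)² = 5929/64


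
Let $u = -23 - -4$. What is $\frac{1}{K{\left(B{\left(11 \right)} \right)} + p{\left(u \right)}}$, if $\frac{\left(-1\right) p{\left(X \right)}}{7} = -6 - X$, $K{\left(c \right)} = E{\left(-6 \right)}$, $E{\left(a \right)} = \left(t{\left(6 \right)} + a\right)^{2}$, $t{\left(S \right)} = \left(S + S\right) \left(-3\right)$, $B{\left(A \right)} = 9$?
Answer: $\frac{1}{1673} \approx 0.00059773$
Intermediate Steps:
$t{\left(S \right)} = - 6 S$ ($t{\left(S \right)} = 2 S \left(-3\right) = - 6 S$)
$u = -19$ ($u = -23 + 4 = -19$)
$E{\left(a \right)} = \left(-36 + a\right)^{2}$ ($E{\left(a \right)} = \left(\left(-6\right) 6 + a\right)^{2} = \left(-36 + a\right)^{2}$)
$K{\left(c \right)} = 1764$ ($K{\left(c \right)} = \left(-36 - 6\right)^{2} = \left(-42\right)^{2} = 1764$)
$p{\left(X \right)} = 42 + 7 X$ ($p{\left(X \right)} = - 7 \left(-6 - X\right) = 42 + 7 X$)
$\frac{1}{K{\left(B{\left(11 \right)} \right)} + p{\left(u \right)}} = \frac{1}{1764 + \left(42 + 7 \left(-19\right)\right)} = \frac{1}{1764 + \left(42 - 133\right)} = \frac{1}{1764 - 91} = \frac{1}{1673}$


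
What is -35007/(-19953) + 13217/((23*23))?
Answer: 94079168/3518379 ≈ 26.739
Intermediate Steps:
-35007/(-19953) + 13217/((23*23)) = -35007*(-1/19953) + 13217/529 = 11669/6651 + 13217*(1/529) = 11669/6651 + 13217/529 = 94079168/3518379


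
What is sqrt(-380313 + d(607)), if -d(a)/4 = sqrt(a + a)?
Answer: sqrt(-380313 - 4*sqrt(1214)) ≈ 616.81*I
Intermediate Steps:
d(a) = -4*sqrt(2)*sqrt(a) (d(a) = -4*sqrt(a + a) = -4*sqrt(2)*sqrt(a))
sqrt(-380313 + d(607)) = sqrt(-380313 - 4*sqrt(2)*sqrt(607)) = sqrt(-380313 - 4*sqrt(1214))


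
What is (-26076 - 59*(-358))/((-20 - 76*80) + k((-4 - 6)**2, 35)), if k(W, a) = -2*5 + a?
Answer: 4954/6075 ≈ 0.81547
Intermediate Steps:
k(W, a) = -10 + a
(-26076 - 59*(-358))/((-20 - 76*80) + k((-4 - 6)**2, 35)) = (-26076 - 59*(-358))/((-20 - 76*80) + (-10 + 35)) = (-26076 + 21122)/((-20 - 6080) + 25) = -4954/(-6100 + 25) = -4954/(-6075) = -4954*(-1/6075) = 4954/6075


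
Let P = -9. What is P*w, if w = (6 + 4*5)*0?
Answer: 0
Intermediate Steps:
w = 0 (w = (6 + 20)*0 = 26*0 = 0)
P*w = -9*0 = 0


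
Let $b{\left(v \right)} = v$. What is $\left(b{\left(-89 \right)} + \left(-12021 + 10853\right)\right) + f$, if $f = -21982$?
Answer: $-23239$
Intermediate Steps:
$\left(b{\left(-89 \right)} + \left(-12021 + 10853\right)\right) + f = \left(-89 + \left(-12021 + 10853\right)\right) - 21982 = \left(-89 - 1168\right) - 21982 = -1257 - 21982 = -23239$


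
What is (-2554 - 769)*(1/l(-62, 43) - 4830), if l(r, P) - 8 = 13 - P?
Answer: 353105303/22 ≈ 1.6050e+7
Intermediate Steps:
l(r, P) = 21 - P (l(r, P) = 8 + (13 - P) = 21 - P)
(-2554 - 769)*(1/l(-62, 43) - 4830) = (-2554 - 769)*(1/(21 - 1*43) - 4830) = -3323*(1/(21 - 43) - 4830) = -3323*(1/(-22) - 4830) = -3323*(-1/22 - 4830) = -3323*(-106261/22) = 353105303/22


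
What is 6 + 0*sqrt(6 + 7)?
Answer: 6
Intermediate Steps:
6 + 0*sqrt(6 + 7) = 6 + 0*sqrt(13) = 6 + 0 = 6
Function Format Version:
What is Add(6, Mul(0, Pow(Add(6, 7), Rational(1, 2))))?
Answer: 6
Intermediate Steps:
Add(6, Mul(0, Pow(Add(6, 7), Rational(1, 2)))) = Add(6, Mul(0, Pow(13, Rational(1, 2)))) = Add(6, 0) = 6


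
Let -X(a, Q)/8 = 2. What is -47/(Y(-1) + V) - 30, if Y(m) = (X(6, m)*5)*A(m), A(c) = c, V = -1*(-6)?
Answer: -2627/86 ≈ -30.547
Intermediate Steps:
V = 6
X(a, Q) = -16 (X(a, Q) = -8*2 = -16)
Y(m) = -80*m (Y(m) = (-16*5)*m = -80*m)
-47/(Y(-1) + V) - 30 = -47/(-80*(-1) + 6) - 30 = -47/(80 + 6) - 30 = -47/86 - 30 = -2627/86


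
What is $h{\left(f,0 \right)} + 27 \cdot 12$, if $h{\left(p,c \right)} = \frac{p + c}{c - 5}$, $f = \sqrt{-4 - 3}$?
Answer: $324 - \frac{i \sqrt{7}}{5} \approx 324.0 - 0.52915 i$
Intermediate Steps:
$f = i \sqrt{7}$ ($f = \sqrt{-7} = i \sqrt{7} \approx 2.6458 i$)
$h{\left(p,c \right)} = \frac{c + p}{-5 + c}$
$h{\left(f,0 \right)} + 27 \cdot 12 = \frac{0 + i \sqrt{7}}{-5 + 0} + 27 \cdot 12 = \frac{i \sqrt{7}}{-5} + 324 = - \frac{i \sqrt{7}}{5} + 324 = 324 - \frac{i \sqrt{7}}{5}$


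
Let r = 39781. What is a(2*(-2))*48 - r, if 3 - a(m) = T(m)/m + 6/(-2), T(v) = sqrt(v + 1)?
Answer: -39493 + 12*I*sqrt(3) ≈ -39493.0 + 20.785*I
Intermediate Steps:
T(v) = sqrt(1 + v)
a(m) = 6 - sqrt(1 + m)/m (a(m) = 3 - (sqrt(1 + m)/m + 6/(-2)) = 3 - (sqrt(1 + m)/m + 6*(-1/2)) = 3 - (sqrt(1 + m)/m - 3) = 3 - (-3 + sqrt(1 + m)/m) = 3 + (3 - sqrt(1 + m)/m) = 6 - sqrt(1 + m)/m)
a(2*(-2))*48 - r = (6 - sqrt(1 + 2*(-2))/(2*(-2)))*48 - 1*39781 = (6 - 1*sqrt(1 - 4)/(-4))*48 - 39781 = (6 - 1*(-1/4)*sqrt(-3))*48 - 39781 = (6 - 1*(-1/4)*I*sqrt(3))*48 - 39781 = (6 + I*sqrt(3)/4)*48 - 39781 = (288 + 12*I*sqrt(3)) - 39781 = -39493 + 12*I*sqrt(3)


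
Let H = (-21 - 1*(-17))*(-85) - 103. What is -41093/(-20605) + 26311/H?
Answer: 42452092/375645 ≈ 113.01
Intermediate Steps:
H = 237 (H = (-21 + 17)*(-85) - 103 = -4*(-85) - 103 = 340 - 103 = 237)
-41093/(-20605) + 26311/H = -41093/(-20605) + 26311/237 = -41093*(-1/20605) + 26311*(1/237) = 3161/1585 + 26311/237 = 42452092/375645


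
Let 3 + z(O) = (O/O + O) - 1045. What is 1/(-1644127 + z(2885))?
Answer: -1/1642289 ≈ -6.0891e-7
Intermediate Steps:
z(O) = -1047 + O (z(O) = -3 + ((O/O + O) - 1045) = -3 + ((1 + O) - 1045) = -3 + (-1044 + O) = -1047 + O)
1/(-1644127 + z(2885)) = 1/(-1644127 + (-1047 + 2885)) = 1/(-1644127 + 1838) = 1/(-1642289) = -1/1642289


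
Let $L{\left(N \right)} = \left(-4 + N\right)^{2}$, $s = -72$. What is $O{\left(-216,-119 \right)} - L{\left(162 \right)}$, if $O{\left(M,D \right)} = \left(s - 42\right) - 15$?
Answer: $-25093$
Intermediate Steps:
$O{\left(M,D \right)} = -129$ ($O{\left(M,D \right)} = \left(-72 - 42\right) - 15 = -114 - 15 = -129$)
$O{\left(-216,-119 \right)} - L{\left(162 \right)} = -129 - \left(-4 + 162\right)^{2} = -129 - 158^{2} = -129 - 24964 = -25093$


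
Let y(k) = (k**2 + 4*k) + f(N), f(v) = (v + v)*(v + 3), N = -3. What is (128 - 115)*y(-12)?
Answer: 1248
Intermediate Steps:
f(v) = 2*v*(3 + v) (f(v) = (2*v)*(3 + v) = 2*v*(3 + v))
y(k) = k**2 + 4*k (y(k) = (k**2 + 4*k) + 2*(-3)*(3 - 3) = (k**2 + 4*k) + 2*(-3)*0 = (k**2 + 4*k) + 0 = k**2 + 4*k)
(128 - 115)*y(-12) = (128 - 115)*(-12*(4 - 12)) = 13*(-12*(-8)) = 13*96 = 1248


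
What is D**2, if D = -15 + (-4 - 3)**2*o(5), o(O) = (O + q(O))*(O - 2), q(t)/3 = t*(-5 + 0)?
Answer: 106193025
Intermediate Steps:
q(t) = -15*t (q(t) = 3*(t*(-5 + 0)) = 3*(t*(-5)) = 3*(-5*t) = -15*t)
o(O) = -14*O*(-2 + O) (o(O) = (O - 15*O)*(O - 2) = (-14*O)*(-2 + O) = -14*O*(-2 + O))
D = -10305 (D = -15 + (-4 - 3)**2*(14*5*(2 - 1*5)) = -15 + (-7)**2*(14*5*(2 - 5)) = -15 + 49*(14*5*(-3)) = -15 + 49*(-210) = -15 - 10290 = -10305)
D**2 = (-10305)**2 = 106193025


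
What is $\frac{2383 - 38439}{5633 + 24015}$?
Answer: $- \frac{4507}{3706} \approx -1.2161$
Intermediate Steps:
$\frac{2383 - 38439}{5633 + 24015} = - \frac{36056}{29648} = \left(-36056\right) \frac{1}{29648} = - \frac{4507}{3706}$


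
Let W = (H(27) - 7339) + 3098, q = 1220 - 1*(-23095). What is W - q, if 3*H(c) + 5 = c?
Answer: -85646/3 ≈ -28549.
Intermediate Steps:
H(c) = -5/3 + c/3
q = 24315 (q = 1220 + 23095 = 24315)
W = -12701/3 (W = ((-5/3 + (⅓)*27) - 7339) + 3098 = ((-5/3 + 9) - 7339) + 3098 = (22/3 - 7339) + 3098 = -21995/3 + 3098 = -12701/3 ≈ -4233.7)
W - q = -12701/3 - 1*24315 = -12701/3 - 24315 = -85646/3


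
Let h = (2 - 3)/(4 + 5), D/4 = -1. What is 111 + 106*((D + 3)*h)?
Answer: 1105/9 ≈ 122.78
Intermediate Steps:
D = -4 (D = 4*(-1) = -4)
h = -1/9 ≈ -0.11111
111 + 106*((D + 3)*h) = 111 + 106*((-4 + 3)*(-1/9)) = 111 + 106*(-1*(-1/9)) = 111 + 106*(1/9) = 111 + 106/9 = 1105/9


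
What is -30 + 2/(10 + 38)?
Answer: -719/24 ≈ -29.958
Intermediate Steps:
-30 + 2/(10 + 38) = -30 + 2/48 = -30 + 2*(1/48) = -30 + 1/24 = -719/24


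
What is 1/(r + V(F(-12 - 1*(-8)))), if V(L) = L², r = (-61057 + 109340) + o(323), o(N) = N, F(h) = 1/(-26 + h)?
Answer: 900/43745401 ≈ 2.0574e-5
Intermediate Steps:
r = 48606 (r = (-61057 + 109340) + 323 = 48283 + 323 = 48606)
1/(r + V(F(-12 - 1*(-8)))) = 1/(48606 + (1/(-26 + (-12 - 1*(-8))))²) = 1/(48606 + (1/(-26 + (-12 + 8)))²) = 1/(48606 + (1/(-26 - 4))²) = 1/(48606 + (1/(-30))²) = 1/(48606 + (-1/30)²) = 1/(48606 + 1/900) = 1/(43745401/900) = 900/43745401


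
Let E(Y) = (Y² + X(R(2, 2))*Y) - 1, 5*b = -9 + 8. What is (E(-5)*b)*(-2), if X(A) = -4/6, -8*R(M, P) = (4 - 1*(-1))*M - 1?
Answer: 164/15 ≈ 10.933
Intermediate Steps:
b = -⅕ (b = (-9 + 8)/5 = (⅕)*(-1) = -⅕ ≈ -0.20000)
R(M, P) = ⅛ - 5*M/8 (R(M, P) = -((4 - 1*(-1))*M - 1)/8 = -((4 + 1)*M - 1)/8 = -(5*M - 1)/8 = -(-1 + 5*M)/8 = ⅛ - 5*M/8)
X(A) = -⅔ (X(A) = -4*⅙ = -⅔)
E(Y) = -1 + Y² - 2*Y/3 (E(Y) = (Y² - 2*Y/3) - 1 = -1 + Y² - 2*Y/3)
(E(-5)*b)*(-2) = ((-1 + (-5)² - ⅔*(-5))*(-⅕))*(-2) = ((-1 + 25 + 10/3)*(-⅕))*(-2) = ((82/3)*(-⅕))*(-2) = -82/15*(-2) = 164/15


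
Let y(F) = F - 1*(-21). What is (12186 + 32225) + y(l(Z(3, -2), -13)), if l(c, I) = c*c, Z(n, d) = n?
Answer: 44441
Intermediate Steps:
l(c, I) = c**2
y(F) = 21 + F (y(F) = F + 21 = 21 + F)
(12186 + 32225) + y(l(Z(3, -2), -13)) = (12186 + 32225) + (21 + 3**2) = 44411 + (21 + 9) = 44411 + 30 = 44441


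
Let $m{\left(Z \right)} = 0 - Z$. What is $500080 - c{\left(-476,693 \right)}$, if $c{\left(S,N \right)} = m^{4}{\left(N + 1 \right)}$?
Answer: $-231972736416$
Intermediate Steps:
$m{\left(Z \right)} = - Z$
$c{\left(S,N \right)} = \left(-1 - N\right)^{4}$ ($c{\left(S,N \right)} = \left(- (N + 1)\right)^{4} = \left(- (1 + N)\right)^{4} = \left(-1 - N\right)^{4}$)
$500080 - c{\left(-476,693 \right)} = 500080 - \left(1 + 693\right)^{4} = 500080 - 694^{4} = 500080 - 231973236496 = -231972736416$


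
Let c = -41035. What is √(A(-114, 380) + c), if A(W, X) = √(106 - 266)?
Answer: √(-41035 + 4*I*√10) ≈ 0.031 + 202.57*I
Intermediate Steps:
A(W, X) = 4*I*√10 (A(W, X) = √(-160) = 4*I*√10)
√(A(-114, 380) + c) = √(4*I*√10 - 41035) = √(-41035 + 4*I*√10)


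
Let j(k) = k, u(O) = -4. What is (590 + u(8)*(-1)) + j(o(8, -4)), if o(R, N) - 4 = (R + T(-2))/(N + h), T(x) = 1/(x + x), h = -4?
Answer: 19105/32 ≈ 597.03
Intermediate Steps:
T(x) = 1/(2*x)
o(R, N) = 4 + (-¼ + R)/(-4 + N) (o(R, N) = 4 + (R + (½)/(-2))/(N - 4) = 4 + (R + (½)*(-½))/(-4 + N) = 4 + (R - ¼)/(-4 + N) = 4 + (-¼ + R)/(-4 + N))
(590 + u(8)*(-1)) + j(o(8, -4)) = (590 - 4*(-1)) + (-65/4 + 8 + 4*(-4))/(-4 - 4) = (590 + 4) + (-65/4 + 8 - 16)/(-8) = 594 - ⅛*(-97/4) = 594 + 97/32 = 19105/32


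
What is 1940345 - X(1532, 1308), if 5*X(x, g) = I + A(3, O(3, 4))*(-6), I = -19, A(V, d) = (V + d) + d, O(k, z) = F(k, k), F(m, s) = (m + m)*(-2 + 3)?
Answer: 9701834/5 ≈ 1.9404e+6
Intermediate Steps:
F(m, s) = 2*m (F(m, s) = (2*m)*1 = 2*m)
O(k, z) = 2*k
A(V, d) = V + 2*d
X(x, g) = -109/5 (X(x, g) = (-19 + (3 + 2*(2*3))*(-6))/5 = (-19 + (3 + 2*6)*(-6))/5 = (-19 + (3 + 12)*(-6))/5 = (-19 + 15*(-6))/5 = (-19 - 90)/5 = (⅕)*(-109) = -109/5)
1940345 - X(1532, 1308) = 1940345 - 1*(-109/5) = 1940345 + 109/5 = 9701834/5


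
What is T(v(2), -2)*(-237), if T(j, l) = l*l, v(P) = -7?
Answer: -948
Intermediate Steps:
T(j, l) = l²
T(v(2), -2)*(-237) = (-2)²*(-237) = 4*(-237) = -948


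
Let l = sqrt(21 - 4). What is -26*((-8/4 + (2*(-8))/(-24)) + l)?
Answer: 104/3 - 26*sqrt(17) ≈ -72.534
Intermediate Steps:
l = sqrt(17) ≈ 4.1231
-26*((-8/4 + (2*(-8))/(-24)) + l) = -26*((-8/4 + (2*(-8))/(-24)) + sqrt(17)) = -26*((-8*1/4 - 16*(-1/24)) + sqrt(17)) = -26*((-2 + 2/3) + sqrt(17)) = -26*(-4/3 + sqrt(17)) = 104/3 - 26*sqrt(17)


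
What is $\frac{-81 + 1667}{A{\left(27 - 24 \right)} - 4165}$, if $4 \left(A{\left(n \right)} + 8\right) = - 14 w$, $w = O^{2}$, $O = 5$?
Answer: $- \frac{3172}{8521} \approx -0.37226$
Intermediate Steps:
$w = 25$ ($w = 5^{2} = 25$)
$A{\left(n \right)} = - \frac{191}{2}$ ($A{\left(n \right)} = -8 + \frac{\left(-14\right) 25}{4} = -8 + \frac{1}{4} \left(-350\right) = -8 - \frac{175}{2} = - \frac{191}{2}$)
$\frac{-81 + 1667}{A{\left(27 - 24 \right)} - 4165} = \frac{-81 + 1667}{- \frac{191}{2} - 4165} = \frac{1586}{- \frac{8521}{2}} = 1586 \left(- \frac{2}{8521}\right) = - \frac{3172}{8521}$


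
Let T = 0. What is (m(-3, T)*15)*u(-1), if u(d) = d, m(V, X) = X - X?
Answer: 0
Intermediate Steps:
m(V, X) = 0
(m(-3, T)*15)*u(-1) = (0*15)*(-1) = 0*(-1) = 0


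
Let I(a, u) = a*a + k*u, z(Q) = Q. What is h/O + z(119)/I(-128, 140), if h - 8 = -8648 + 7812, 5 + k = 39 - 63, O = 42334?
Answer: -2583263/260862108 ≈ -0.0099028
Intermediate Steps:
k = -29 (k = -5 + (39 - 63) = -5 - 24 = -29)
I(a, u) = a² - 29*u (I(a, u) = a*a - 29*u = a² - 29*u)
h = -828 (h = 8 + (-8648 + 7812) = 8 - 836 = -828)
h/O + z(119)/I(-128, 140) = -828/42334 + 119/((-128)² - 29*140) = -828*1/42334 + 119/(16384 - 4060) = -414/21167 + 119/12324 = -2583263/260862108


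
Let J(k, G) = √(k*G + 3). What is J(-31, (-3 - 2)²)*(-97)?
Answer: -194*I*√193 ≈ -2695.1*I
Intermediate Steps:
J(k, G) = √(3 + G*k) (J(k, G) = √(G*k + 3) = √(3 + G*k))
J(-31, (-3 - 2)²)*(-97) = √(3 + (-3 - 2)²*(-31))*(-97) = √(3 + (-5)²*(-31))*(-97) = √(3 + 25*(-31))*(-97) = √(3 - 775)*(-97) = √(-772)*(-97) = (2*I*√193)*(-97) = -194*I*√193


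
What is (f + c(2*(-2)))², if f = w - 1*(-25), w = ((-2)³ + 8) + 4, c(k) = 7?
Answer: 1296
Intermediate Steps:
w = 4 (w = (-8 + 8) + 4 = 0 + 4 = 4)
f = 29 (f = 4 - 1*(-25) = 4 + 25 = 29)
(f + c(2*(-2)))² = (29 + 7)² = 36² = 1296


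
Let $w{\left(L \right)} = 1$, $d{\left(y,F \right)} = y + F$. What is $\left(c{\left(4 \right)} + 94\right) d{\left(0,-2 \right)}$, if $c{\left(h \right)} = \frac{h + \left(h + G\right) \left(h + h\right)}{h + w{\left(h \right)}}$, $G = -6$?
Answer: $- \frac{916}{5} \approx -183.2$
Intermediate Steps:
$d{\left(y,F \right)} = F + y$
$c{\left(h \right)} = \frac{h + 2 h \left(-6 + h\right)}{1 + h}$ ($c{\left(h \right)} = \frac{h + \left(h - 6\right) \left(h + h\right)}{h + 1} = \frac{h + \left(-6 + h\right) 2 h}{1 + h} = \frac{h + 2 h \left(-6 + h\right)}{1 + h}$)
$\left(c{\left(4 \right)} + 94\right) d{\left(0,-2 \right)} = \left(\frac{4 \left(-11 + 2 \cdot 4\right)}{1 + 4} + 94\right) \left(-2 + 0\right) = \left(\frac{4 \left(-11 + 8\right)}{5} + 94\right) \left(-2\right) = \left(4 \cdot \frac{1}{5} \left(-3\right) + 94\right) \left(-2\right) = \left(- \frac{12}{5} + 94\right) \left(-2\right) = \frac{458}{5} \left(-2\right) = - \frac{916}{5}$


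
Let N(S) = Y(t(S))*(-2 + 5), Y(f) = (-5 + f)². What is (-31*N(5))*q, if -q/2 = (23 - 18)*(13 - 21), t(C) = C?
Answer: 0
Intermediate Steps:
q = 80 (q = -2*(23 - 18)*(13 - 21) = -10*(-8) = -2*(-40) = 80)
N(S) = 3*(-5 + S)² (N(S) = (-5 + S)²*(-2 + 5) = (-5 + S)²*3 = 3*(-5 + S)²)
(-31*N(5))*q = -93*(-5 + 5)²*80 = -93*0²*80 = -93*0*80 = -31*0*80 = 0*80 = 0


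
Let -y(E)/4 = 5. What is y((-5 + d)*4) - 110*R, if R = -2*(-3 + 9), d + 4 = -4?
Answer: 1300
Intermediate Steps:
d = -8 (d = -4 - 4 = -8)
y(E) = -20 (y(E) = -4*5 = -20)
R = -12 (R = -2*6 = -12)
y((-5 + d)*4) - 110*R = -20 - 110*(-12) = -20 + 1320 = 1300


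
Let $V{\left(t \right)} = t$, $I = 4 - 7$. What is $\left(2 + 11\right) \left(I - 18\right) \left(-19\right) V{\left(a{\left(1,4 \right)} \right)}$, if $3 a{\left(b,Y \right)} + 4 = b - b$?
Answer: $-6916$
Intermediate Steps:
$I = -3$
$a{\left(b,Y \right)} = - \frac{4}{3}$ ($a{\left(b,Y \right)} = - \frac{4}{3} + \frac{b - b}{3} = - \frac{4}{3} + \frac{1}{3} \cdot 0 = - \frac{4}{3} + 0 = - \frac{4}{3}$)
$\left(2 + 11\right) \left(I - 18\right) \left(-19\right) V{\left(a{\left(1,4 \right)} \right)} = \left(2 + 11\right) \left(-3 - 18\right) \left(-19\right) \left(- \frac{4}{3}\right) = 13 \left(-21\right) \left(-19\right) \left(- \frac{4}{3}\right) = \left(-273\right) \left(-19\right) \left(- \frac{4}{3}\right) = 5187 \left(- \frac{4}{3}\right) = -6916$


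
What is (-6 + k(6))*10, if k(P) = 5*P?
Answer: 240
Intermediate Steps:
(-6 + k(6))*10 = (-6 + 5*6)*10 = (-6 + 30)*10 = 24*10 = 240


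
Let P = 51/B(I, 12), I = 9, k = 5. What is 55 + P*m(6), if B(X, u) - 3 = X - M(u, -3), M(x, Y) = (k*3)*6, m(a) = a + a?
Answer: 613/13 ≈ 47.154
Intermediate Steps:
m(a) = 2*a
M(x, Y) = 90 (M(x, Y) = (5*3)*6 = 15*6 = 90)
B(X, u) = -87 + X (B(X, u) = 3 + (X - 1*90) = 3 + (X - 90) = 3 + (-90 + X) = -87 + X)
P = -17/26 (P = 51/(-87 + 9) = 51/(-78) = 51*(-1/78) = -17/26 ≈ -0.65385)
55 + P*m(6) = 55 - 17*6/13 = 55 - 17/26*12 = 55 - 102/13 = 613/13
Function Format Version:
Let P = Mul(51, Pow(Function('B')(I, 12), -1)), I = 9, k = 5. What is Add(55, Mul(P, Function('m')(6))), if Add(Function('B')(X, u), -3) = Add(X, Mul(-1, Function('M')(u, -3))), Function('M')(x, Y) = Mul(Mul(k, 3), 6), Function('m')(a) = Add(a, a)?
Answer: Rational(613, 13) ≈ 47.154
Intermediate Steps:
Function('m')(a) = Mul(2, a)
Function('M')(x, Y) = 90 (Function('M')(x, Y) = Mul(Mul(5, 3), 6) = Mul(15, 6) = 90)
Function('B')(X, u) = Add(-87, X) (Function('B')(X, u) = Add(3, Add(X, Mul(-1, 90))) = Add(3, Add(X, -90)) = Add(3, Add(-90, X)) = Add(-87, X))
P = Rational(-17, 26) (P = Mul(51, Pow(Add(-87, 9), -1)) = Mul(51, Pow(-78, -1)) = Mul(51, Rational(-1, 78)) = Rational(-17, 26) ≈ -0.65385)
Add(55, Mul(P, Function('m')(6))) = Add(55, Mul(Rational(-17, 26), Mul(2, 6))) = Add(55, Mul(Rational(-17, 26), 12)) = Add(55, Rational(-102, 13)) = Rational(613, 13)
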